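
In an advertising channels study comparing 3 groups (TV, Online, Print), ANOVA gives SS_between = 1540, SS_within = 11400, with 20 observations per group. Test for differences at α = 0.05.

df_between = 2, df_within = 57. F = MS_between/MS_within = 770.0/200.0 = 3.85. F_crit ≈ 3.159. Reject H₀. At least one mean differs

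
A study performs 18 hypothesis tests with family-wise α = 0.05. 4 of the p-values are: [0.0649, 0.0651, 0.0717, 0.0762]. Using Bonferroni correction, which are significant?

Bonferroni α = 0.05/18 = 0.00278. None of the given p-values are significant.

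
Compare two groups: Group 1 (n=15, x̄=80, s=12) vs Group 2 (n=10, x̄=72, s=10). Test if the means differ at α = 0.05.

Pooled sp = 11.26. t = 1.74, df = 23. Critical t = ±2.069. Fail to reject H₀.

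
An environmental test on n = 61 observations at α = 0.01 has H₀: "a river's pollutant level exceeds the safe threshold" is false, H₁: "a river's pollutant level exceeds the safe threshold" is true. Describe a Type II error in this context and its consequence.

Type II error: failing to reject H₀ when it is false — concluding that a river's pollutant level exceeds the safe threshold is not supported when in fact it is. Consequence: allowing unsafe pollution to continue.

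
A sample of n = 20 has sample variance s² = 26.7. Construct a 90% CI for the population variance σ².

df = 19. χ²_{0.05} = 30.144, χ²_{0.95} = 10.117. CI for σ² = ((n-1)s²/χ²_{α/2}, (n-1)s²/χ²_{1-α/2}) = (19·26.7/30.144, 19·26.7/10.117) = (16.83, 50.14)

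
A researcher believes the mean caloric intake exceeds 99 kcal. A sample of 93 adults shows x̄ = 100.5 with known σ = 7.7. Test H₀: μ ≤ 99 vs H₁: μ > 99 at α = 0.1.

z = 1.879. Critical value: 1.28. Reject H₀.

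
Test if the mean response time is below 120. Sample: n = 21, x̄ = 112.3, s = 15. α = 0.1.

t = (112.3 - 120)/(15/√21) = -2.352, df = 20. Critical t = -1.325. Reject H₀.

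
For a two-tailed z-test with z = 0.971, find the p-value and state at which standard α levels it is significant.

p = 2·P(Z > |0.971|) = 2·(1 - Φ(0.971)) ≈ 0.3315. Not significant at any standard level.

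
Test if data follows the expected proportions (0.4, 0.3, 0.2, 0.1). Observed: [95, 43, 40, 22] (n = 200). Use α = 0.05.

Expected: [80.0, 60.0, 40.0, 20.0]. χ² = 7.829. df = 3, critical = 7.815. Reject H₀.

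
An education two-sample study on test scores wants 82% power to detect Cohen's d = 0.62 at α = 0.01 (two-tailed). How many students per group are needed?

z_{α/2} = 2.576, z_β = Φ⁻¹(0.82) = 0.915. For medium effect (d = 0.62): n per group = 2(z_{α/2} + z_β)²/d² = 2(2.576 + 0.915)²/0.62² = 63.4 → 64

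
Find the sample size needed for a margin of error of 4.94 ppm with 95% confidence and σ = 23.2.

n = (z*σ/E)² = (1.96×23.2/4.94)² = 84.7 → n = 85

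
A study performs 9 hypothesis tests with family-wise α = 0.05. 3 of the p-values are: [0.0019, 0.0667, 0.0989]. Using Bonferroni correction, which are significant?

Bonferroni α = 0.05/9 = 0.00556. Significant p-values: [0.0019]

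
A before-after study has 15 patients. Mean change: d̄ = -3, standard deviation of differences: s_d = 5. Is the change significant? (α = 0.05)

t = d̄/(s_d/√n) = -3/(5/√15) = -2.324. df = 14, critical t = ±2.145. Reject H₀.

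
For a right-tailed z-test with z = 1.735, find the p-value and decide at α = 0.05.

p = P(Z > 1.735) = 1 - Φ(1.735) ≈ 0.0414. Since p < 0.05, reject H₀ (significant) at α = 0.05.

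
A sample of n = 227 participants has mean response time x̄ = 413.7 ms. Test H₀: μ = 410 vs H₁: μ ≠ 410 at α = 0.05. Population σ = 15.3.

z = (x̄ - μ₀)/(σ/√n) = (413.7 - 410)/(15.3/√227) = 3.644. Critical value: ±1.96. Since |3.644| > 1.96, Reject H₀.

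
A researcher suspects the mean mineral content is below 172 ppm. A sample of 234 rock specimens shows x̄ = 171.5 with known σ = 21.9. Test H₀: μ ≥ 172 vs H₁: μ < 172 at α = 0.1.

z = -0.349. Critical value: -1.28. Fail to reject H₀.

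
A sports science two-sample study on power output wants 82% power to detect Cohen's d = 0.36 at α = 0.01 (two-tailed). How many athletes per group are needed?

z_{α/2} = 2.576, z_β = Φ⁻¹(0.82) = 0.915. For small effect (d = 0.36): n per group = 2(z_{α/2} + z_β)²/d² = 2(2.576 + 0.915)²/0.36² = 188.1 → 189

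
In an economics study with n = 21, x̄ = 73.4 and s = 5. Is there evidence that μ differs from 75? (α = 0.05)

t = (x̄ - μ₀)/(s/√n) = (73.4 - 75)/(5/√21) = -1.466. df = 20, critical t = ±2.086. Fail to reject H₀.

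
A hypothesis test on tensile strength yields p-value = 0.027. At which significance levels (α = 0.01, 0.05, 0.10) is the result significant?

p = 0.027. Significant at: α = 0.05, 0.1.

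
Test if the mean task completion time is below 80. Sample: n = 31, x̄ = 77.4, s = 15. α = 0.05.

t = (77.4 - 80)/(15/√31) = -0.965, df = 30. Critical t = -1.697. Fail to reject H₀.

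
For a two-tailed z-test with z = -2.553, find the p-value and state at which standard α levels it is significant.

p = 2·P(Z > |-2.553|) = 2·(1 - Φ(2.553)) ≈ 0.0107. Significant at α = 0.1; Significant at α = 0.05.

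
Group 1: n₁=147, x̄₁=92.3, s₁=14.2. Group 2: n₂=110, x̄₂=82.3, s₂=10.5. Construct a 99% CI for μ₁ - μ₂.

Difference = 10.0. SE = √(14.2²/147 + 10.5²/110) = 1.541. CI = (6.03, 13.97)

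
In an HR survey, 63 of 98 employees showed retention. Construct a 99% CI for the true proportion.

p̂ = 0.643. CI = p̂ ± z*√(p̂(1-p̂)/n) = (0.518, 0.768)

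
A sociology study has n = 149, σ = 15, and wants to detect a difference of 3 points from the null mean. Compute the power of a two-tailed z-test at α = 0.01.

SE = σ/√n = 15/√149 = 1.229. Non-centrality λ = d/SE = 3/1.229 = 2.441. Power ≈ Φ(λ - z_{α/2}) = Φ(2.441 - 2.576) = Φ(-0.135) = 0.446.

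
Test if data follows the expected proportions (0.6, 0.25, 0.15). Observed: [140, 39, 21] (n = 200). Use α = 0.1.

Expected: [120.0, 50.0, 30.0]. χ² = 8.453. df = 2, critical = 4.605. Reject H₀.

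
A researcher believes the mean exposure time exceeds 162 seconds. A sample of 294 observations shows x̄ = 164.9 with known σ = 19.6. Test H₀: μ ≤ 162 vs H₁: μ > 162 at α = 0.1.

z = 2.537. Critical value: 1.28. Reject H₀.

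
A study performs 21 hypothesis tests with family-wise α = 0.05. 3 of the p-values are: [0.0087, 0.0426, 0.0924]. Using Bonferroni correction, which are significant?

Bonferroni α = 0.05/21 = 0.00238. None of the given p-values are significant.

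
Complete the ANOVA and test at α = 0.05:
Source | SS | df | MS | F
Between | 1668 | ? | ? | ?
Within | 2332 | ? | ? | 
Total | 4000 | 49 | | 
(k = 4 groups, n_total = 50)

df_between = 3, df_within = 46. MS_between = 556.0, MS_within = 50.7. F = 10.967, F_crit ≈ 2.807. Reject H₀.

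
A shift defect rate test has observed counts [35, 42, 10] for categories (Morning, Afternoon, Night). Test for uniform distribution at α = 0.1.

Expected = 29 each. χ² = Σ(O-E)²/E = 19.517. df = 2, critical value = 4.605. Reject H₀.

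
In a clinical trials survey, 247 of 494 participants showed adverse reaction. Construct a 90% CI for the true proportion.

p̂ = 0.5. CI = p̂ ± z*√(p̂(1-p̂)/n) = (0.463, 0.537)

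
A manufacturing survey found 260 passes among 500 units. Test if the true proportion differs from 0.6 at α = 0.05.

p̂ = 0.52, p₀ = 0.6. z = (p̂ - p₀)/√(p₀(1-p₀)/n) = -3.651. Critical: ±1.96. Reject H₀.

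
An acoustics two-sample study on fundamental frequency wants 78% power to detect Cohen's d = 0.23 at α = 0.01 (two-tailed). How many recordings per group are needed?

z_{α/2} = 2.576, z_β = Φ⁻¹(0.78) = 0.772. For small effect (d = 0.23): n per group = 2(z_{α/2} + z_β)²/d² = 2(2.576 + 0.772)²/0.23² = 423.8 → 424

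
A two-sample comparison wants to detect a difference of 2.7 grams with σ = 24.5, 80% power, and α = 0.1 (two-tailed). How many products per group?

n per group = 2(z_α/2 + z_β)²σ²/d² = 2×(1.645 + 0.84)²×24.5²/2.7² = 1016.9 → n = 1017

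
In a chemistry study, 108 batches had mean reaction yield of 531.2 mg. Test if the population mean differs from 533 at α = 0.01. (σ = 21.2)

z = (x̄ - μ₀)/(σ/√n) = (531.2 - 533)/(21.2/√108) = -0.882. Critical value: ±2.576. Since |-0.882| ≤ 2.576, Fail to reject H₀.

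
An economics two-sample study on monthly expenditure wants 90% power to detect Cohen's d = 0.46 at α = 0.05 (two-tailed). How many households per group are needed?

z_{α/2} = 1.96, z_β = Φ⁻¹(0.9) = 1.282. For small effect (d = 0.46): n per group = 2(z_{α/2} + z_β)²/d² = 2(1.96 + 1.282)²/0.46² = 99.3 → 100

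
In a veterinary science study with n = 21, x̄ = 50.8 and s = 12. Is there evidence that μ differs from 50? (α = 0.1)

t = (x̄ - μ₀)/(s/√n) = (50.8 - 50)/(12/√21) = 0.306. df = 20, critical t = ±1.725. Fail to reject H₀.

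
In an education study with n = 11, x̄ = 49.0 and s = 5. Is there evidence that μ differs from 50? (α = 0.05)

t = (x̄ - μ₀)/(s/√n) = (49.0 - 50)/(5/√11) = -0.663. df = 10, critical t = ±2.228. Fail to reject H₀.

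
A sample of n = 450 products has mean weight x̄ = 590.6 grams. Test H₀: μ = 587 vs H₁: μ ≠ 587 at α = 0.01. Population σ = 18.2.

z = (x̄ - μ₀)/(σ/√n) = (590.6 - 587)/(18.2/√450) = 4.196. Critical value: ±2.576. Since |4.196| > 2.576, Reject H₀.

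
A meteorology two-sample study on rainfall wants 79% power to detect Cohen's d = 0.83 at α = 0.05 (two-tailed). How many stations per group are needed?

z_{α/2} = 1.96, z_β = Φ⁻¹(0.79) = 0.806. For large effect (d = 0.83): n per group = 2(z_{α/2} + z_β)²/d² = 2(1.96 + 0.806)²/0.83² = 22.2 → 23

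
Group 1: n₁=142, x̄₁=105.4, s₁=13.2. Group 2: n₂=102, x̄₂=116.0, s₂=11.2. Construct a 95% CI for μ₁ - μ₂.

Difference = -10.6. SE = √(13.2²/142 + 11.2²/102) = 1.567. CI = (-13.67, -7.53)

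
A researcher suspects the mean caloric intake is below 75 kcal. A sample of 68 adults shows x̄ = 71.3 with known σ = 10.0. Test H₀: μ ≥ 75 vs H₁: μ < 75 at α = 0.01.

z = -3.051. Critical value: -2.33. Reject H₀.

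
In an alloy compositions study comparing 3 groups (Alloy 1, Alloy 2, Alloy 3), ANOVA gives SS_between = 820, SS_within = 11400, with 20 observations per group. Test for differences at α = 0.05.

df_between = 2, df_within = 57. F = MS_between/MS_within = 410.0/200.0 = 2.05. F_crit ≈ 3.159. Fail to reject H₀.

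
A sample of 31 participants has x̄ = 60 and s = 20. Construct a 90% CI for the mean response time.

CI = x̄ ± t*(s/√n) = 60 ± 1.697(20/√31) = (53.9, 66.1)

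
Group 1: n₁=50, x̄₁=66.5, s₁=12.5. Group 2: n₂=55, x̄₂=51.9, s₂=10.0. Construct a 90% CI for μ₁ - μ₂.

Difference = 14.6. SE = √(12.5²/50 + 10.0²/55) = 2.223. CI = (10.94, 18.26)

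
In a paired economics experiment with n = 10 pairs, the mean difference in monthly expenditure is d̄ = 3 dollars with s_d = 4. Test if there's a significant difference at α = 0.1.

t = d̄/(s_d/√n) = 3/(4/√10) = 2.372. df = 9, critical t = ±1.833. Reject H₀.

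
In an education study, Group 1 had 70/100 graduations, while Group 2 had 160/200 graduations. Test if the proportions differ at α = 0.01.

p̂₁ = 0.7, p̂₂ = 0.8, pooled p̂ = 0.767. z = -1.93. Critical: ±2.576. Fail to reject H₀.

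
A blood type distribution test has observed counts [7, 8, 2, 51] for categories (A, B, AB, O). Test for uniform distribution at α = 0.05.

Expected = 17 each. χ² = Σ(O-E)²/E = 91.882. df = 3, critical value = 7.815. Reject H₀.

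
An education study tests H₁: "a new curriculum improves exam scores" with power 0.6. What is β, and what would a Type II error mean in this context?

β = 1 - power = 1 - 0.6 = 0.4. A Type II error is failing to reject H₀ when H₀ is false (false negative) — here, failing to conclude that a new curriculum improves exam scores when in fact it is true. Consequence: keeping the old curriculum when the new one would have helped students.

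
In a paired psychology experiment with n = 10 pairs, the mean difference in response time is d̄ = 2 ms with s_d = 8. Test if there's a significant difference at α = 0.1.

t = d̄/(s_d/√n) = 2/(8/√10) = 0.791. df = 9, critical t = ±1.833. Fail to reject H₀.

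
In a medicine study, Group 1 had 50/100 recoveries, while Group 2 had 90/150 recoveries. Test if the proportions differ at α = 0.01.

p̂₁ = 0.5, p̂₂ = 0.6, pooled p̂ = 0.56. z = -1.56. Critical: ±2.576. Fail to reject H₀.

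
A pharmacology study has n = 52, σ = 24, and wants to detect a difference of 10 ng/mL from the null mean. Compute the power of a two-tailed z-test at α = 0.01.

SE = σ/√n = 24/√52 = 3.328. Non-centrality λ = d/SE = 10/3.328 = 3.005. Power ≈ Φ(λ - z_{α/2}) = Φ(3.005 - 2.576) = Φ(0.429) = 0.666.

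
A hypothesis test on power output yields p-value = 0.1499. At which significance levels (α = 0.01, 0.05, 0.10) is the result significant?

p = 0.1499. Not significant at any of the given levels.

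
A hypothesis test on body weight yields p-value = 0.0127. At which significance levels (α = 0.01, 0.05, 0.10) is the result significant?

p = 0.0127. Significant at: α = 0.05, 0.1.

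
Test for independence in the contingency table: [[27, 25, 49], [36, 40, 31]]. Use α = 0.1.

χ² = 8.631. df = 2, critical = 4.605. Reject H₀. Variables are dependent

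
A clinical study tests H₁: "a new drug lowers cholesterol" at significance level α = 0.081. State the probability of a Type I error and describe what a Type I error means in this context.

P(Type I error) = α = 0.081. A Type I error is rejecting H₀ when H₀ is actually true (false positive) — here, concluding that a new drug lowers cholesterol when in fact this is not the case. Consequence: approving an ineffective drug — patients take a useless medication and may skip effective alternatives.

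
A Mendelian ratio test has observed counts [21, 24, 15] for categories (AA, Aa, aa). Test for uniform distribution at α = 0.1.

Expected = 20 each. χ² = Σ(O-E)²/E = 2.1. df = 2, critical value = 4.605. Fail to reject H₀.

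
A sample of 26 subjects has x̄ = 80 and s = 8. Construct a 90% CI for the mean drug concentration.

CI = x̄ ± t*(s/√n) = 80 ± 1.708(8/√26) = (77.32, 82.68)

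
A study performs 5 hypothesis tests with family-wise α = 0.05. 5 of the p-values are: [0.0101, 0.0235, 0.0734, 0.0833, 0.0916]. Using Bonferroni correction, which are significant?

Bonferroni α = 0.05/5 = 0.01. None of the given p-values are significant.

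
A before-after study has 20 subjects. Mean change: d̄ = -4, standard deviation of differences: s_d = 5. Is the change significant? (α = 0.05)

t = d̄/(s_d/√n) = -4/(5/√20) = -3.578. df = 19, critical t = ±2.093. Reject H₀.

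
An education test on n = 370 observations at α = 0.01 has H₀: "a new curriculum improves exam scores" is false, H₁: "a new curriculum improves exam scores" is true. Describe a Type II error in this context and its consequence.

Type II error: failing to reject H₀ when it is false — concluding that a new curriculum improves exam scores is not supported when in fact it is. Consequence: keeping the old curriculum when the new one would have helped students.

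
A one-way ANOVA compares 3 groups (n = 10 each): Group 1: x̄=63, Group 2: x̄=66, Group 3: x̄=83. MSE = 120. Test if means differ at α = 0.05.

Grand mean = 70.67. SS_between = 2326.67, MS_between = 1163.33. F = 9.694, F_crit ≈ 3.354. Reject H₀.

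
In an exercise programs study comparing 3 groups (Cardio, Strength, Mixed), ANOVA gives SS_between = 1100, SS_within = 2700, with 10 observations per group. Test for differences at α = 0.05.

df_between = 2, df_within = 27. F = MS_between/MS_within = 550.0/100.0 = 5.5. F_crit ≈ 3.354. Reject H₀. At least one mean differs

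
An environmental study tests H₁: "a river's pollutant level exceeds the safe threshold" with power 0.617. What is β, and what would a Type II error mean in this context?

β = 1 - power = 1 - 0.617 = 0.383. A Type II error is failing to reject H₀ when H₀ is false (false negative) — here, failing to conclude that a river's pollutant level exceeds the safe threshold when in fact it is true. Consequence: allowing unsafe pollution to continue.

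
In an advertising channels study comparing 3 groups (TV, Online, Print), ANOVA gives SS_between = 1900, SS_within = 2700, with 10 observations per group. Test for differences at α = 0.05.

df_between = 2, df_within = 27. F = MS_between/MS_within = 950.0/100.0 = 9.5. F_crit ≈ 3.354. Reject H₀. At least one mean differs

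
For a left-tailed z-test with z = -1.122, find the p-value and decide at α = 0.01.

p = P(Z < -1.122) = Φ(-1.122) ≈ 0.1309. Since p ≥ 0.01, fail to reject H₀ (not significant) at α = 0.01.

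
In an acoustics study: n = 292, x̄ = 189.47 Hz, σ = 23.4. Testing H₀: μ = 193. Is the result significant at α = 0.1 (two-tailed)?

z = (189.47 - 193)/(23.4/√292) = -2.578. Since |z| > 1.645, significant at α = 0.1.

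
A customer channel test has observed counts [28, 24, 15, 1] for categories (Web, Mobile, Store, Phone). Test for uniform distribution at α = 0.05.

Expected = 17 each. χ² = Σ(O-E)²/E = 25.294. df = 3, critical value = 7.815. Reject H₀.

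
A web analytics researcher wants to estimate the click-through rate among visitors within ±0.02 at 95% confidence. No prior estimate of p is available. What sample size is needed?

Conservative approach: use p = 0.5 (maximizes p(1-p) = 0.25). n = z²(0.25)/E² = 1.96²×0.25/0.02² = 2401.0 → n = 2401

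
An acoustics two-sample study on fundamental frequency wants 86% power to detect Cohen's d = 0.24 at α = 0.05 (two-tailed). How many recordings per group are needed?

z_{α/2} = 1.96, z_β = Φ⁻¹(0.86) = 1.08. For small effect (d = 0.24): n per group = 2(z_{α/2} + z_β)²/d² = 2(1.96 + 1.08)²/0.24² = 320.9 → 321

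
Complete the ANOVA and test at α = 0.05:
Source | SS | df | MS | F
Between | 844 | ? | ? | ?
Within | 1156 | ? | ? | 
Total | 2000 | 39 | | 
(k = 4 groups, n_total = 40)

df_between = 3, df_within = 36. MS_between = 281.33, MS_within = 32.11. F = 8.761, F_crit ≈ 2.866. Reject H₀.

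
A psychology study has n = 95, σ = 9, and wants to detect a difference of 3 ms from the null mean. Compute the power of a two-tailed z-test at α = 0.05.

SE = σ/√n = 9/√95 = 0.923. Non-centrality λ = d/SE = 3/0.923 = 3.249. Power ≈ Φ(λ - z_{α/2}) = Φ(3.249 - 1.96) = Φ(1.289) = 0.901.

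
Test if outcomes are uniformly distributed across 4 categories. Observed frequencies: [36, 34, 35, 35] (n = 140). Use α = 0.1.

Expected = 35 each. χ² = Σ(O-E)²/E = 0.057. df = 3, critical value = 6.251. Fail to reject H₀.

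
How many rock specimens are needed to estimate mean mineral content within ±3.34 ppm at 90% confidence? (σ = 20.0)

n = (z*σ/E)² = (1.645×20.0/3.34)² = 97.03 → n = 98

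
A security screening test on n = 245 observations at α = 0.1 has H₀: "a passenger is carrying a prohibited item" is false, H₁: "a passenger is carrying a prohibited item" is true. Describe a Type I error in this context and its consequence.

Type I error: rejecting H₀ when it is true — concluding that a passenger is carrying a prohibited item when in fact it is not. Consequence: detaining an innocent passenger — delay and inconvenience.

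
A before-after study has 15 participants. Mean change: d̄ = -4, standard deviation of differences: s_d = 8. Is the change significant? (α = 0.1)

t = d̄/(s_d/√n) = -4/(8/√15) = -1.936. df = 14, critical t = ±1.761. Reject H₀.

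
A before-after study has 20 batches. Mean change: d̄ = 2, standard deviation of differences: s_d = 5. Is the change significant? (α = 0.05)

t = d̄/(s_d/√n) = 2/(5/√20) = 1.789. df = 19, critical t = ±2.093. Fail to reject H₀.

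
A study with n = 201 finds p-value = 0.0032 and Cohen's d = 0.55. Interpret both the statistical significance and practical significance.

Statistically significant (p = 0.0032 < 0.05). Cohen's d = 0.55 indicates a medium effect size. Both statistical and practical significance should be considered.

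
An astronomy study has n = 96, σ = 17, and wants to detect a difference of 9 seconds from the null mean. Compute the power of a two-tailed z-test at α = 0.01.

SE = σ/√n = 17/√96 = 1.735. Non-centrality λ = d/SE = 9/1.735 = 5.187. Power ≈ Φ(λ - z_{α/2}) = Φ(5.187 - 2.576) = Φ(2.611) = 0.995.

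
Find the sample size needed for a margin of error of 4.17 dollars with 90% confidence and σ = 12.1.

n = (z*σ/E)² = (1.645×12.1/4.17)² = 22.8 → n = 23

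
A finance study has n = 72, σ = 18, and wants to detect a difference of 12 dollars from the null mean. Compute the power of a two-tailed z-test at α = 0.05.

SE = σ/√n = 18/√72 = 2.121. Non-centrality λ = d/SE = 12/2.121 = 5.657. Power ≈ Φ(λ - z_{α/2}) = Φ(5.657 - 1.96) = Φ(3.697) = 1.0.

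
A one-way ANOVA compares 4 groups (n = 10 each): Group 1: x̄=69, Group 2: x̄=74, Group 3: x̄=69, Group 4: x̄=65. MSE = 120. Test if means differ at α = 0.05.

Grand mean = 69.25. SS_between = 407.5, MS_between = 135.83. F = 1.132, F_crit ≈ 2.866. Fail to reject H₀.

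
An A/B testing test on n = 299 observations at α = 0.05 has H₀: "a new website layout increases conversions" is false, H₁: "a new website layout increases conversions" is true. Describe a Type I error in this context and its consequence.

Type I error: rejecting H₀ when it is true — concluding that a new website layout increases conversions when in fact it is not. Consequence: rolling out a layout that doesn't actually help — wasted engineering effort.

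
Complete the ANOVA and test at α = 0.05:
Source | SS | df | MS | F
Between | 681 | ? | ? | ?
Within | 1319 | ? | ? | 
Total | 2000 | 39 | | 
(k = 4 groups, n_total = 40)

df_between = 3, df_within = 36. MS_between = 227.0, MS_within = 36.64. F = 6.196, F_crit ≈ 2.866. Reject H₀.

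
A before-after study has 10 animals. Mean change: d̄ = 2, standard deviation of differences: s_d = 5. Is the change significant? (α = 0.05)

t = d̄/(s_d/√n) = 2/(5/√10) = 1.265. df = 9, critical t = ±2.262. Fail to reject H₀.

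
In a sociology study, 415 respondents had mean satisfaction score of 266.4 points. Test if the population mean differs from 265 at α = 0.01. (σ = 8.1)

z = (x̄ - μ₀)/(σ/√n) = (266.4 - 265)/(8.1/√415) = 3.521. Critical value: ±2.576. Since |3.521| > 2.576, Reject H₀.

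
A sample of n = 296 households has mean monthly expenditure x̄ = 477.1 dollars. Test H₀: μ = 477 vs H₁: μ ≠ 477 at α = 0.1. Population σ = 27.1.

z = (x̄ - μ₀)/(σ/√n) = (477.1 - 477)/(27.1/√296) = 0.063. Critical value: ±1.645. Since |0.063| ≤ 1.645, Fail to reject H₀.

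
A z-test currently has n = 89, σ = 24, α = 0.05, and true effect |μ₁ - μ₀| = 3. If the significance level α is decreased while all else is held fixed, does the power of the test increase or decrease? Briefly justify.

Power decreases: a smaller α raises the critical value, so less of the H₁ sampling distribution falls in the rejection region.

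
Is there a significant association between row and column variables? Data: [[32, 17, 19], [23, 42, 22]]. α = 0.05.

χ² = 10.108. df = 2, critical = 5.991. Reject H₀. Variables are dependent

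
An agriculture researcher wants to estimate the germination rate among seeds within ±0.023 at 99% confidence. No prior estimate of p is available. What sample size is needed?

Conservative approach: use p = 0.5 (maximizes p(1-p) = 0.25). n = z²(0.25)/E² = 2.576²×0.25/0.023² = 3136.0 → n = 3136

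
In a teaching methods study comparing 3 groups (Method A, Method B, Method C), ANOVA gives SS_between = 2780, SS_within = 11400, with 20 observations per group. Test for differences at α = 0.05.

df_between = 2, df_within = 57. F = MS_between/MS_within = 1390.0/200.0 = 6.95. F_crit ≈ 3.159. Reject H₀. At least one mean differs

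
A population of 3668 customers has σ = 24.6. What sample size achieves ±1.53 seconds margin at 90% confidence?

Without FPC: n₀ = (1.645×24.6/1.53)² = 699.551. With FPC: n = n₀N/(n₀+N-1) = 587.6 → n = 588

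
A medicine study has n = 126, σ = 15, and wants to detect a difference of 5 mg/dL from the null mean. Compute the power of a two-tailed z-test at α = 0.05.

SE = σ/√n = 15/√126 = 1.336. Non-centrality λ = d/SE = 5/1.336 = 3.742. Power ≈ Φ(λ - z_{α/2}) = Φ(3.742 - 1.96) = Φ(1.782) = 0.963.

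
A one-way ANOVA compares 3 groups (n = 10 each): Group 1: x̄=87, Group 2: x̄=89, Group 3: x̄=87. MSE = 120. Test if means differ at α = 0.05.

Grand mean = 87.67. SS_between = 26.67, MS_between = 13.33. F = 0.111, F_crit ≈ 3.354. Fail to reject H₀.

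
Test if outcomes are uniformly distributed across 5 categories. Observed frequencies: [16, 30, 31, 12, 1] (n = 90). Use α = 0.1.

Expected = 18 each. χ² = Σ(O-E)²/E = 35.667. df = 4, critical value = 7.779. Reject H₀.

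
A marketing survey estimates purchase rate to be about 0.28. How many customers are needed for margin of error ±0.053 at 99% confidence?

n = z²p(1-p)/E² = 2.576²×0.28×0.72/0.053² = 476.2 → n = 477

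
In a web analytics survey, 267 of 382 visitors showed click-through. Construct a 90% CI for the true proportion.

p̂ = 0.699. CI = p̂ ± z*√(p̂(1-p̂)/n) = (0.66, 0.738)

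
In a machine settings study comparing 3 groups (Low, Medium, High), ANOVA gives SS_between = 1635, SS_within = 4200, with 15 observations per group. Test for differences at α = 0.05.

df_between = 2, df_within = 42. F = MS_between/MS_within = 817.5/100.0 = 8.175. F_crit ≈ 3.22. Reject H₀. At least one mean differs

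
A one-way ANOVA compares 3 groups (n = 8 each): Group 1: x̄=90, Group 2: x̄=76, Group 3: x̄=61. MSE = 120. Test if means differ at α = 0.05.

Grand mean = 75.67. SS_between = 3365.33, MS_between = 1682.67. F = 14.022, F_crit ≈ 3.467. Reject H₀.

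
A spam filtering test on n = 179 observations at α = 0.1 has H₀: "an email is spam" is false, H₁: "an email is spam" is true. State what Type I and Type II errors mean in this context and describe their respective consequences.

Type I (false positive): concluding that an email is spam when it is not — a legitimate email is sent to the spam folder and the user misses it. Type II (false negative): failing to conclude that an email is spam when it is — a spam email lands in the inbox. Which is costlier depends on domain priorities and is a judgement call rather than a statistical fact.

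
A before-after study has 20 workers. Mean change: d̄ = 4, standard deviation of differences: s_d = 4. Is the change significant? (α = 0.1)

t = d̄/(s_d/√n) = 4/(4/√20) = 4.472. df = 19, critical t = ±1.729. Reject H₀.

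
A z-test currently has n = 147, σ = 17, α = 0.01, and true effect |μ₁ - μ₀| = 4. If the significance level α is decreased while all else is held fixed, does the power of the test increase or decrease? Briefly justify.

Power decreases: a smaller α raises the critical value, so less of the H₁ sampling distribution falls in the rejection region.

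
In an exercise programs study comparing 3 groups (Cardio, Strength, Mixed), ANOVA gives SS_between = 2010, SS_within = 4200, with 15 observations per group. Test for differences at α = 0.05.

df_between = 2, df_within = 42. F = MS_between/MS_within = 1005.0/100.0 = 10.05. F_crit ≈ 3.22. Reject H₀. At least one mean differs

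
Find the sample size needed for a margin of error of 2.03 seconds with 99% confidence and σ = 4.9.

n = (z*σ/E)² = (2.576×4.9/2.03)² = 38.7 → n = 39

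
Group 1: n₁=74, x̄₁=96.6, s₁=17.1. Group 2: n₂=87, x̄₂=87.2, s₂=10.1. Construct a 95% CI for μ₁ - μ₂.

Difference = 9.4. SE = √(17.1²/74 + 10.1²/87) = 2.264. CI = (4.96, 13.84)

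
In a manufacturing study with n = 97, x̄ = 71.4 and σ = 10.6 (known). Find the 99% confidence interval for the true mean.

CI = x̄ ± z*(σ/√n) = 71.4 ± 2.576(10.6/√97) = 71.4 ± 2.77 = (68.63, 74.17)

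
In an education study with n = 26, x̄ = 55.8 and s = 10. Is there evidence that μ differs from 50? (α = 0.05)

t = (x̄ - μ₀)/(s/√n) = (55.8 - 50)/(10/√26) = 2.957. df = 25, critical t = ±2.06. Reject H₀.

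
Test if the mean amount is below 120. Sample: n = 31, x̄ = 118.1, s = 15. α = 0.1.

t = (118.1 - 120)/(15/√31) = -0.705, df = 30. Critical t = -1.31. Fail to reject H₀.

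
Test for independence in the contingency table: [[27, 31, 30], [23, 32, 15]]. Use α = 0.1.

χ² = 3.328. df = 2, critical = 4.605. Fail to reject H₀. No evidence of dependence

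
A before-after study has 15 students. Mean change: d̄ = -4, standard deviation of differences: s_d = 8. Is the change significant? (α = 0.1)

t = d̄/(s_d/√n) = -4/(8/√15) = -1.936. df = 14, critical t = ±1.761. Reject H₀.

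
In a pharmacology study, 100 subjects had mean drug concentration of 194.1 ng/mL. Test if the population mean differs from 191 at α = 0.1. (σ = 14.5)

z = (x̄ - μ₀)/(σ/√n) = (194.1 - 191)/(14.5/√100) = 2.138. Critical value: ±1.645. Since |2.138| > 1.645, Reject H₀.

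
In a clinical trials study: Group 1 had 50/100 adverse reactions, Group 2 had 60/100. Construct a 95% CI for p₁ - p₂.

p̂₁ = 0.5, p̂₂ = 0.6. Difference = -0.1. CI = (-0.237, 0.037)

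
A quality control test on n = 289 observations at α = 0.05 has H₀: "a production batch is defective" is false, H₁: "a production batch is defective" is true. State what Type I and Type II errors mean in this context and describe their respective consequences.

Type I (false positive): concluding that a production batch is defective when it is not — scrapping a good batch — wasted material and cost for no reason. Type II (false negative): failing to conclude that a production batch is defective when it is — shipping a defective batch — faulty products reach customers. Which is costlier depends on domain priorities and is a judgement call rather than a statistical fact.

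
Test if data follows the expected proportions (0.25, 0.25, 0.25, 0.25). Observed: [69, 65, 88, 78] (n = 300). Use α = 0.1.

Expected: [75.0, 75.0, 75.0, 75.0]. χ² = 4.187. df = 3, critical = 6.251. Fail to reject H₀.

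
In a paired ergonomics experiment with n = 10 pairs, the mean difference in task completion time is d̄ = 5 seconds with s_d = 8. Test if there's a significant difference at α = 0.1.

t = d̄/(s_d/√n) = 5/(8/√10) = 1.976. df = 9, critical t = ±1.833. Reject H₀.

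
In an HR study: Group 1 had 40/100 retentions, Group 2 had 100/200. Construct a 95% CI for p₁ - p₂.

p̂₁ = 0.4, p̂₂ = 0.5. Difference = -0.1. CI = (-0.218, 0.018)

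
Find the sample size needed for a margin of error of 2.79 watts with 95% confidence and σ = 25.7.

n = (z*σ/E)² = (1.96×25.7/2.79)² = 326.0 → n = 326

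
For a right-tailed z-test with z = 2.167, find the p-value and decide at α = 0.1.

p = P(Z > 2.167) = 1 - Φ(2.167) ≈ 0.0151. Since p < 0.1, reject H₀ (significant) at α = 0.1.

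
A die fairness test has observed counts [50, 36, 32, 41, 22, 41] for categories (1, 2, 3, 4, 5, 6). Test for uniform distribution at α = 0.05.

Expected = 37 each. χ² = Σ(O-E)²/E = 12.216. df = 5, critical value = 11.07. Reject H₀.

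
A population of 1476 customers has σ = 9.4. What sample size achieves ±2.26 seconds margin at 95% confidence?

Without FPC: n₀ = (1.96×9.4/2.26)² = 66.459. With FPC: n = n₀N/(n₀+N-1) = 63.6 → n = 64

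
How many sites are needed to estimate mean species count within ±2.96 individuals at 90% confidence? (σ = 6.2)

n = (z*σ/E)² = (1.645×6.2/2.96)² = 11.9 → n = 12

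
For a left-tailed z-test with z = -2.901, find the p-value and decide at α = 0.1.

p = P(Z < -2.901) = Φ(-2.901) ≈ 0.0019. Since p < 0.1, reject H₀ (significant) at α = 0.1.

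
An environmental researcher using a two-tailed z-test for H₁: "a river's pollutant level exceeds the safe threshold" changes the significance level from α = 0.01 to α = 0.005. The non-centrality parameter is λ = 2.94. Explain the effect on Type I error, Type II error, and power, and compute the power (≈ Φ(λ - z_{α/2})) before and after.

Decreasing α from 0.01 to 0.005:
• Type I error rate decreases (α is the Type I rate by definition).
• Critical value moves from z_{α/2} = 2.576 to 2.807, so power = Φ(λ - z_{α/2}) goes from Φ(2.94 - 2.576) = 0.642 to Φ(2.94 - 2.807) = 0.553.
• Type II error rate β = 1 - power therefore increases (0.358 → 0.447).
Appropriate when false positives are costly — here, shutting down a compliant factory unnecessarily.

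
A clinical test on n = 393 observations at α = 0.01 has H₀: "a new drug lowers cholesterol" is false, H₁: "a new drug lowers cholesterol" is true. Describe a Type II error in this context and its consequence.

Type II error: failing to reject H₀ when it is false — concluding that a new drug lowers cholesterol is not supported when in fact it is. Consequence: shelving an effective drug — patients miss out on a treatment that would have helped.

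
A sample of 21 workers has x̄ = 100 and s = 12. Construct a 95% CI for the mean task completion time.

CI = x̄ ± t*(s/√n) = 100 ± 2.086(12/√21) = (94.54, 105.46)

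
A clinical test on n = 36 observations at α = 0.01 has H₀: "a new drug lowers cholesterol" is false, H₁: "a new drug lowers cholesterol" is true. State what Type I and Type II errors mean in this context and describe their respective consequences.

Type I (false positive): concluding that a new drug lowers cholesterol when it is not — approving an ineffective drug — patients take a useless medication and may skip effective alternatives. Type II (false negative): failing to conclude that a new drug lowers cholesterol when it is — shelving an effective drug — patients miss out on a treatment that would have helped. Which is costlier depends on domain priorities and is a judgement call rather than a statistical fact.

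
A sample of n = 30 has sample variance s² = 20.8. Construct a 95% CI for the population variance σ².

df = 29. χ²_{0.025} = 45.722, χ²_{0.975} = 16.047. CI for σ² = ((n-1)s²/χ²_{α/2}, (n-1)s²/χ²_{1-α/2}) = (29·20.8/45.722, 29·20.8/16.047) = (13.19, 37.59)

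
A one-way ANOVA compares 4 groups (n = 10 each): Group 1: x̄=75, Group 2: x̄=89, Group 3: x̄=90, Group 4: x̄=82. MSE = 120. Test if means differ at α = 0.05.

Grand mean = 84.0. SS_between = 1460.0, MS_between = 486.67. F = 4.056, F_crit ≈ 2.866. Reject H₀.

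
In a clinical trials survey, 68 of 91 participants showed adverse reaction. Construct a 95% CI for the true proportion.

p̂ = 0.747. CI = p̂ ± z*√(p̂(1-p̂)/n) = (0.658, 0.837)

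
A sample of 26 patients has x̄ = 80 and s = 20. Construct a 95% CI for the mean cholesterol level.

CI = x̄ ± t*(s/√n) = 80 ± 2.06(20/√26) = (71.92, 88.08)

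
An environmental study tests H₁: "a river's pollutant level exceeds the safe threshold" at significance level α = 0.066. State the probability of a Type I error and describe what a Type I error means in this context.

P(Type I error) = α = 0.066. A Type I error is rejecting H₀ when H₀ is actually true (false positive) — here, concluding that a river's pollutant level exceeds the safe threshold when in fact this is not the case. Consequence: shutting down a compliant factory unnecessarily.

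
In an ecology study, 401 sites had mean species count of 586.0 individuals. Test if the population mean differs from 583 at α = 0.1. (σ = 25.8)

z = (x̄ - μ₀)/(σ/√n) = (586.0 - 583)/(25.8/√401) = 2.328. Critical value: ±1.645. Since |2.328| > 1.645, Reject H₀.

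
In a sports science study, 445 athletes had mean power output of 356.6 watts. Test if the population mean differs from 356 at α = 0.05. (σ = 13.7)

z = (x̄ - μ₀)/(σ/√n) = (356.6 - 356)/(13.7/√445) = 0.924. Critical value: ±1.96. Since |0.924| ≤ 1.96, Fail to reject H₀.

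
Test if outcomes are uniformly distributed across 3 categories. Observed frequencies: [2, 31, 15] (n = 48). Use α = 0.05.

Expected = 16 each. χ² = Σ(O-E)²/E = 26.375. df = 2, critical value = 5.991. Reject H₀.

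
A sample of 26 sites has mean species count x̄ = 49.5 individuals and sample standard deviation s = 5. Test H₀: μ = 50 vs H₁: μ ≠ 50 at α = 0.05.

t = (x̄ - μ₀)/(s/√n) = (49.5 - 50)/(5/√26) = -0.51. df = 25, critical t = ±2.06. Fail to reject H₀.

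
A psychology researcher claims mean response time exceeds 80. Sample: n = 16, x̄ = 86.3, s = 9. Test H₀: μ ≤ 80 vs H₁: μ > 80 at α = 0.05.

t = (86.3 - 80)/(9/√16) = 2.8, df = 15. Critical t = 1.753. Reject H₀.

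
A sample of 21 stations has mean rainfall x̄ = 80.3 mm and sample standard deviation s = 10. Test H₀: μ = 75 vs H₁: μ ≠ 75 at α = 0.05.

t = (x̄ - μ₀)/(s/√n) = (80.3 - 75)/(10/√21) = 2.429. df = 20, critical t = ±2.086. Reject H₀.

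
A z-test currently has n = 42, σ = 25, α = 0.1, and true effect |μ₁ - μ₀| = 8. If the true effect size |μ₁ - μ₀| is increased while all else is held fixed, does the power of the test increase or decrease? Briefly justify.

Power increases: a larger true effect increases the non-centrality λ = |μ₁ - μ₀|/(σ/√n).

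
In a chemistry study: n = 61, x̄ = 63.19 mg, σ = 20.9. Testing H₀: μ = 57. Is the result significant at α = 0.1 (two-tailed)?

z = (63.19 - 57)/(20.9/√61) = 2.313. Since |z| > 1.645, significant at α = 0.1.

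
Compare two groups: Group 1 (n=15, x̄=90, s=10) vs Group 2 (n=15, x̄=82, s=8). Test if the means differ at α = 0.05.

Pooled sp = 9.06. t = 2.419, df = 28. Critical t = ±2.048. Reject H₀.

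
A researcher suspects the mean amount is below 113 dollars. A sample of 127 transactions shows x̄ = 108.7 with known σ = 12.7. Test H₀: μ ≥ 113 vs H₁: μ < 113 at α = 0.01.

z = -3.816. Critical value: -2.33. Reject H₀.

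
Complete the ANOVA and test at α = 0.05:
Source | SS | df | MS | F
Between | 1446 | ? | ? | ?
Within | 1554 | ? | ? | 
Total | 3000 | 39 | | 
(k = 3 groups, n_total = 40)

df_between = 2, df_within = 37. MS_between = 723.0, MS_within = 42.0. F = 17.214, F_crit ≈ 3.252. Reject H₀.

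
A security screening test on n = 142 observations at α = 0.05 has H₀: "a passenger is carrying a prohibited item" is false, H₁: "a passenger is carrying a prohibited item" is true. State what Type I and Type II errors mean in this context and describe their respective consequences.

Type I (false positive): concluding that a passenger is carrying a prohibited item when it is not — detaining an innocent passenger — delay and inconvenience. Type II (false negative): failing to conclude that a passenger is carrying a prohibited item when it is — letting a prohibited item through — security breach. Which is costlier depends on domain priorities and is a judgement call rather than a statistical fact.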